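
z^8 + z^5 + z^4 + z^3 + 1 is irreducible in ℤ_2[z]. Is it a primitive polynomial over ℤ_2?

Write f(z) = z^8 + z^5 + z^4 + z^3 + 1.
|GF(2^8)^×| = 2^8 − 1 = 255. Prime factorization: 255 = 3·5·17.
f is primitive ⇔ z has order 255 in GF(2)[z]/(f), i.e. z^(255/q) ≠ 1 for each prime q | 255.
z^(85) mod f = 1
z^(51) mod f = 1
z^(15) mod f = z^6 + z^3 + z^2 + z.
Since z^(85) = 1, the order of z divides 85 < 255; not primitive.

No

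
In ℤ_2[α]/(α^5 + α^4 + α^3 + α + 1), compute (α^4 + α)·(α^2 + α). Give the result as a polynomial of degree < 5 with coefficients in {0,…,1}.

α^4 + α^3 + α

Multiply in ℤ_2[α]: (α^4 + α)·(α^2 + α) = α^6 + α^5 + α^3 + α^2.
Reduce using α^5 ≡ α^4 + α^3 + α + 1 (mod α^5 + α^4 + α^3 + α + 1).
Reduced: α^4 + α^3 + α.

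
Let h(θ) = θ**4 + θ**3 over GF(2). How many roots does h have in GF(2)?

Evaluate at each of the 2 elements of GF(2):
h(0) = 0 → root; h(1) = 0 → root.
Roots: {0, 1}.

2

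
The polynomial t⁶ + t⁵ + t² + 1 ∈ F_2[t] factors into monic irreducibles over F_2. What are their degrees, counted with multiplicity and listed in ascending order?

1, 2, 3

Write h(t) = t⁶ + t⁵ + t² + 1.
Roots in F_2: h(0) = 1; h(1) = 0 → root.
Linear factors from roots: (t + 1).
Complete factorization: h(t) = (t + 1)·(t² + t + 1)·(t³ + t² + 1).
Factor degrees with multiplicity: 1 + 2 + 3 = 6.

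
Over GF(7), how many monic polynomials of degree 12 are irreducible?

The number of monic irreducibles of degree 12 over GF(7) is (1/12)·Σ_{d∣12} μ(12/d) 7^d.
Divisors of 12: 1, 2, 3, 4, 6, 12; μ(12/d) for each: 0, 1, 0, -1, -1, 1.
Σ = 7^2 − 7^4 − 7^6 + 7^12 = 13841167200.
N = 13841167200/12 = 1153430600.

1153430600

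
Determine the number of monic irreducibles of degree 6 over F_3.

x^(3^6) − x is the product of all monic irreducibles of degree dividing 6; Möbius inversion gives N = (1/6) Σ μ(6/d)·3^d.
Divisors of 6: 1, 2, 3, 6; μ(6/d) for each: 1, -1, -1, 1.
Σ = 3^1 − 3^2 − 3^3 + 3^6 = 696.
N = 696/6 = 116.

116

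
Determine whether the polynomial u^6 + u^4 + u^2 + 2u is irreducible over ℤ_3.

No

Write h(u) = u^6 + u^4 + u^2 + 2u.
Check for roots in ℤ_3: h(0) = 0 → root; h(1) = 2; h(2) = 1.
h(0) = 0, so (u) divides h(u); h is reducible.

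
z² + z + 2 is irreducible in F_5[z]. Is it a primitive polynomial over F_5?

Yes

Write f(z) = z² + z + 2.
|GF(5^2)^×| = 5^2 − 1 = 24. Prime factorization: 24 = 2^3·3.
f is primitive ⇔ z has order 24 in GF(5)[z]/(f), i.e. z^(24/q) ≠ 1 for each prime q | 24.
z^(12) mod f = 4.
z^(8) mod f = 3z + 1.
None equal 1, so z has full order 24; f is primitive.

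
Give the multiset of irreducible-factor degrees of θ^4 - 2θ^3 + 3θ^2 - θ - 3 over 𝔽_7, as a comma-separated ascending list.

Write f(θ) = θ^4 - 2θ^3 + 3θ^2 - θ - 3.
Linear factors from roots: (θ - 2).
Complete factorization: f(θ) = (θ - 2)·(θ^3 + 3θ - 2).
Factor degrees with multiplicity: 1 + 3 = 4.

1, 3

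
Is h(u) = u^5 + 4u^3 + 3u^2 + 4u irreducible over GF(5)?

Check for roots in GF(5): h(0) = 0 → root; h(1) = 2; h(2) = 4; h(3) = 0 → root; h(4) = 4.
h(0) = 0, so (u) divides h(u); h is reducible.

No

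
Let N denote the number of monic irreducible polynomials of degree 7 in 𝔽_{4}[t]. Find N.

By the necklace-counting formula, N_4(7) = (1/7) Σ_{d|7} μ(7/d)·4^d.
Divisors of 7: 1, 7; μ(7/d) for each: -1, 1.
Σ = − 4^1 + 4^7 = 16380.
N = 16380/7 = 2340.

2340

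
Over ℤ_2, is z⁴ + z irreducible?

No

Write h(z) = z⁴ + z.
Check for roots in ℤ_2: h(0) = 0 → root; h(1) = 0 → root.
h(0) = 0, so (z) divides h(z); h is reducible.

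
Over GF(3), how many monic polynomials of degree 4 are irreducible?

By the necklace-counting formula, N_3(4) = (1/4) Σ_{d|4} μ(4/d)·3^d.
Divisors of 4: 1, 2, 4; μ(4/d) for each: 0, -1, 1.
Σ = − 3^2 + 3^4 = 72.
N = 72/4 = 18.

18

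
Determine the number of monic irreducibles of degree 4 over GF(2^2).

The number of monic irreducibles of degree 4 over GF(4) is (1/4)·Σ_{d∣4} μ(4/d) 4^d.
Divisors of 4: 1, 2, 4; μ(4/d) for each: 0, -1, 1.
Σ = − 4^2 + 4^4 = 240.
N = 240/4 = 60.

60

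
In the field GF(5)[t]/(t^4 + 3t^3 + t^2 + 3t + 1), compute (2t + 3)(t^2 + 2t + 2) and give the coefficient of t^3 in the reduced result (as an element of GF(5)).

Multiply in GF(5)[t]: (2t + 3)·(t^2 + 2t + 2) = 2t^3 + 2t^2 + 1.
Reduced: 2t^3 + 2t^2 + 1.

2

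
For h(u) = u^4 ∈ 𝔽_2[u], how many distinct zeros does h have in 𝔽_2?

Evaluate at each of the 2 elements of 𝔽_2:
h(0) = 0 → root; h(1) = 1.
Roots: {0}.

1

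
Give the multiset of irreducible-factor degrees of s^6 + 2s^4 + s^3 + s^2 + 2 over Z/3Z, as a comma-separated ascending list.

6

Write g(s) = s^6 + 2s^4 + s^3 + s^2 + 2.
Roots in Z/3Z: g(0) = 2; g(1) = 1; g(2) = 2.
Complete factorization: g(s) = (s^6 + 2s^4 + s^3 + s^2 + 2).
Factor degrees with multiplicity: 6 = 6.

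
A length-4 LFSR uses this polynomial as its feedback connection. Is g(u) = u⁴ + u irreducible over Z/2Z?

No

Check for roots in Z/2Z: g(0) = 0 → root; g(1) = 0 → root.
g(0) = 0, so (u) divides g(u); g is reducible.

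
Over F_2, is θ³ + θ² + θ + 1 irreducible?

No

Write m(θ) = θ³ + θ² + θ + 1.
Check for roots in F_2: m(0) = 1; m(1) = 0 → root.
m(1) = 0, so (θ − 1) divides m(θ); m is reducible.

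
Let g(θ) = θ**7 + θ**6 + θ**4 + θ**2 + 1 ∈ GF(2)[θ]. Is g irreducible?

Yes

Check for roots in GF(2): g(0) = 1; g(1) = 1.
No roots, so no linear factors.
Monic irreducibles of degree 2 over GF(2): θ**2 + θ + 1.
None of them divide g (all give nonzero remainder).
Monic irreducibles of degree 3 over GF(2): θ**3 + θ + 1, θ**3 + θ**2 + 1.
None of them divide g (all give nonzero remainder).
No irreducible factor of degree ≤ 3 exists, so g is irreducible over GF(2).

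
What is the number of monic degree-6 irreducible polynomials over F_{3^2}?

The number of monic irreducibles of degree 6 over GF(9) is (1/6)·Σ_{d∣6} μ(6/d) 9^d.
Divisors of 6: 1, 2, 3, 6; μ(6/d) for each: 1, -1, -1, 1.
Σ = 9^1 − 9^2 − 9^3 + 9^6 = 530640.
N = 530640/6 = 88440.

88440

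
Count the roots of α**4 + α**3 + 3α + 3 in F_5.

2

Write P(α) = α**4 + α**3 + 3α + 3.
Evaluate at each of the 5 elements of F_5:
P(0) = 3; P(1) = 3; P(2) = 3; P(3) = 0 → root; P(4) = 0 → root.
Roots: {3, 4}.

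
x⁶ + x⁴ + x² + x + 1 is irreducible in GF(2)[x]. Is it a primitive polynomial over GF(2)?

Write f(x) = x⁶ + x⁴ + x² + x + 1.
|GF(2^6)^×| = 2^6 − 1 = 63. Prime factorization: 63 = 3^2·7.
f is primitive ⇔ x has order 63 in GF(2)[x]/(f), i.e. x^(63/q) ≠ 1 for each prime q | 63.
x^(21) mod f = 1
x^(9) mod f = x⁴ + x² + x.
Since x^(21) = 1, the order of x divides 21 < 63; not primitive.

No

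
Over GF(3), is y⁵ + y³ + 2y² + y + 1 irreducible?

Write g(y) = y⁵ + y³ + 2y² + y + 1.
Check for roots in GF(3): g(0) = 1; g(1) = 0 → root; g(2) = 0 → root.
g(1) = 0, so (y − 1) divides g(y); g is reducible.

No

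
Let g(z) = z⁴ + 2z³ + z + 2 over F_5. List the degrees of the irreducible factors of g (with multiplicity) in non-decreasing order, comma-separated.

Roots in F_5: g(0) = 2; g(1) = 1; g(2) = 1; g(3) = 0 → root; g(4) = 0 → root.
Linear factors from roots: (z + 2), (z + 1).
Complete factorization: g(z) = (z + 1)·(z + 2)·(z² + 4z + 1).
Factor degrees with multiplicity: 1 + 1 + 2 = 4.

1, 1, 2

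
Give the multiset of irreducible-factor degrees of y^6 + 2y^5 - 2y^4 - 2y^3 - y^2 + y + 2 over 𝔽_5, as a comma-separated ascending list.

1, 1, 2, 2

Write g(y) = y^6 + 2y^5 - 2y^4 - 2y^3 - y^2 + y + 2.
Roots in 𝔽_5: g(0) = 2; g(1) = 1; g(2) = 0 → root; g(3) = 0 → root; g(4) = 4.
Linear factors from roots: (y - 2), (y + 2).
Complete factorization: g(y) = (y + 2)·(y - 2)·(y^2 - 2)·(y^2 + 2y - 1).
Factor degrees with multiplicity: 1 + 1 + 2 + 2 = 6.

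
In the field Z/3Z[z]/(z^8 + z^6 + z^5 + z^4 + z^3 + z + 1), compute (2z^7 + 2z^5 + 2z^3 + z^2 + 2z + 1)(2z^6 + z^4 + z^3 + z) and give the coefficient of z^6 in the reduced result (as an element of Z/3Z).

1

Multiply in Z/3Z[z]: (2z^7 + 2z^5 + 2z^3 + z^2 + 2z + 1)·(2z^6 + z^4 + z^3 + z) = z^13 + 2z^10 + z^6 + 2z^4 + 2z^3 + 2z^2 + z.
Reduce using z^8 ≡ 2z^6 + 2z^5 + 2z^4 + 2z^3 + 2z + 2 (mod z^8 + z^6 + z^5 + z^4 + z^3 + z + 1).
Reduced: z^6 + 2z^5 + z^4 + z^2 + 2z + 1.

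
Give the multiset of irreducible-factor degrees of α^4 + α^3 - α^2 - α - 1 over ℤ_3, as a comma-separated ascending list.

4

Write f(α) = α^4 + α^3 - α^2 - α - 1.
Roots in ℤ_3: f(0) = 2; f(1) = 2; f(2) = 2.
Complete factorization: f(α) = (α^4 + α^3 - α^2 - α - 1).
Factor degrees with multiplicity: 4 = 4.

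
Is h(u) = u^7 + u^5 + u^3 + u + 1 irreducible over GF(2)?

Check for roots in GF(2): h(0) = 1; h(1) = 1.
No roots, so no linear factors.
Monic irreducibles of degree 2 over GF(2): u^2 + u + 1.
None of them divide h (all give nonzero remainder).
Monic irreducibles of degree 3 over GF(2): u^3 + u + 1, u^3 + u^2 + 1.
None of them divide h (all give nonzero remainder).
No irreducible factor of degree ≤ 3 exists, so h is irreducible over GF(2).

Yes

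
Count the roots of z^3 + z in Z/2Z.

2

Write f(z) = z^3 + z.
Evaluate at each of the 2 elements of Z/2Z:
f(0) = 0 → root; f(1) = 0 → root.
Roots: {0, 1}.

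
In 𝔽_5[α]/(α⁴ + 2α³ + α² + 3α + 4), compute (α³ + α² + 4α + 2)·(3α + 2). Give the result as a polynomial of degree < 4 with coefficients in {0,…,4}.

4α^3 + α^2 + 2

Multiply in 𝔽_5[α]: (α³ + α² + 4α + 2)·(3α + 2) = 3α⁴ + 4α² + 4α + 4.
Reduce using α⁴ ≡ 3α³ + 4α² + 2α + 1 (mod α⁴ + 2α³ + α² + 3α + 4).
Reduced: 4α³ + α² + 2.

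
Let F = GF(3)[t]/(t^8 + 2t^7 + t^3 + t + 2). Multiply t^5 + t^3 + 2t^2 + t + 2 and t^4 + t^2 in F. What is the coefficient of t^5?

2

Multiply in GF(3)[t]: (t^5 + t^3 + 2t^2 + t + 2)·(t^4 + t^2) = t^9 + 2t^7 + 2t^6 + 2t^5 + t^4 + t^3 + 2t^2.
Reduce using t^8 ≡ t^7 + 2t^3 + 2t + 1 (mod t^8 + 2t^7 + t^3 + t + 2).
Reduced: 2t^6 + 2t^5 + t^2 + 1.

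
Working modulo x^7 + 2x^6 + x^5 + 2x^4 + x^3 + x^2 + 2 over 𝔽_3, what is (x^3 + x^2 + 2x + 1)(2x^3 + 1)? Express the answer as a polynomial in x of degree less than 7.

Multiply in 𝔽_3[x]: (x^3 + x^2 + 2x + 1)·(2x^3 + 1) = 2x^6 + 2x^5 + x^4 + x^2 + 2x + 1.
Reduced: 2x^6 + 2x^5 + x^4 + x^2 + 2x + 1.

2x^6 + 2x^5 + x^4 + x^2 + 2x + 1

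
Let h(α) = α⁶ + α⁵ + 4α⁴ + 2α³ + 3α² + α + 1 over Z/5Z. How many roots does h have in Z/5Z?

Evaluate at each of the 5 elements of Z/5Z:
h(0) = 1; h(1) = 3; h(2) = 1; h(3) = 1; h(4) = 0 → root.
Roots: {4}.

1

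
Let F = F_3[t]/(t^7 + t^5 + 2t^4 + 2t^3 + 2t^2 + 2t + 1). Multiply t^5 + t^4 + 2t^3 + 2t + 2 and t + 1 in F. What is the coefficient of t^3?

Multiply in F_3[t]: (t^5 + t^4 + 2t^3 + 2t + 2)·(t + 1) = t^6 + 2t^5 + 2t^3 + 2t^2 + t + 2.
Reduced: t^6 + 2t^5 + 2t^3 + 2t^2 + t + 2.

2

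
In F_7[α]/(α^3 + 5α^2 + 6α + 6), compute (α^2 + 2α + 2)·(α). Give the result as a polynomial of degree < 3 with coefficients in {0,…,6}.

4α^2 + 3α + 1

Multiply in F_7[α]: (α^2 + 2α + 2)·(α) = α^3 + 2α^2 + 2α.
Reduce using α^3 ≡ 2α^2 + α + 1 (mod α^3 + 5α^2 + 6α + 6).
Reduced: 4α^2 + 3α + 1.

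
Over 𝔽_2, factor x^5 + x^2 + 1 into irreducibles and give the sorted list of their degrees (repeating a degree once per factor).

Write h(x) = x^5 + x^2 + 1.
Roots in 𝔽_2: h(0) = 1; h(1) = 1.
Complete factorization: h(x) = (x^5 + x^2 + 1).
Factor degrees with multiplicity: 5 = 5.

5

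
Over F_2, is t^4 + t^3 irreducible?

Write m(t) = t^4 + t^3.
Check for roots in F_2: m(0) = 0 → root; m(1) = 0 → root.
m(0) = 0, so (t) divides m(t); m is reducible.

No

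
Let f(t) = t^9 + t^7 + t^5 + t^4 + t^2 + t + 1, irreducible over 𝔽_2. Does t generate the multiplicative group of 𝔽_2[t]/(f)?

|GF(2^9)^×| = 2^9 − 1 = 511. Prime factorization: 511 = 7·73.
f is primitive ⇔ t has order 511 in GF(2)[t]/(f), i.e. t^(511/q) ≠ 1 for each prime q | 511.
t^(73) mod f = t^8 + t^6 + t^4 + t^2 + t.
t^(7) mod f = t^7.
None equal 1, so t has full order 511; f is primitive.

Yes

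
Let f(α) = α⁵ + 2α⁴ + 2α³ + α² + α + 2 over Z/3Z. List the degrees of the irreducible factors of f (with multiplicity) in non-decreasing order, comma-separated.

Roots in Z/3Z: f(0) = 2; f(1) = 0 → root; f(2) = 1.
Linear factors from roots: (α + 2).
Complete factorization: f(α) = (α + 2)·(α² + 1)^2.
Factor degrees with multiplicity: 1 + 2 + 2 = 5.

1, 2, 2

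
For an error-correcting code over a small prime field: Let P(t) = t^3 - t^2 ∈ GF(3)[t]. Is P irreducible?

No

Check for roots in GF(3): P(0) = 0 → root; P(1) = 0 → root; P(2) = 1.
P(0) = 0, so (t) divides P(t); P is reducible.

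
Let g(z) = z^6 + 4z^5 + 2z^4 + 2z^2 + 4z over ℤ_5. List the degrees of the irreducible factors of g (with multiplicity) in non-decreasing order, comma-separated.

1, 1, 2, 2

Roots in ℤ_5: g(0) = 0 → root; g(1) = 3; g(2) = 0 → root; g(3) = 3; g(4) = 2.
Linear factors from roots: (z), (z + 3).
Complete factorization: g(z) = (z)·(z + 3)·(z^2 + 3)·(z^2 + z + 1).
Factor degrees with multiplicity: 1 + 1 + 2 + 2 = 6.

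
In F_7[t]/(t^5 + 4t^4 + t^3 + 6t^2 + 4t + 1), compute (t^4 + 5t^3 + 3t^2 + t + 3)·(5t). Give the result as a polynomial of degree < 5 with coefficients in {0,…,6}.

5t^4 + 3t^3 + 3t^2 + 2t + 2

Multiply in F_7[t]: (t^4 + 5t^3 + 3t^2 + t + 3)·(5t) = 5t^5 + 4t^4 + t^3 + 5t^2 + t.
Reduce using t^5 ≡ 3t^4 + 6t^3 + t^2 + 3t + 6 (mod t^5 + 4t^4 + t^3 + 6t^2 + 4t + 1).
Reduced: 5t^4 + 3t^3 + 3t^2 + 2t + 2.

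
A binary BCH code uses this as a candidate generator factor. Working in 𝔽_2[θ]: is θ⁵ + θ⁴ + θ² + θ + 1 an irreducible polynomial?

Yes

Write f(θ) = θ⁵ + θ⁴ + θ² + θ + 1.
Check for roots in 𝔽_2: f(0) = 1; f(1) = 1.
No roots, so no linear factors.
Monic irreducibles of degree 2 over GF(2): θ² + θ + 1.
None of them divide f (all give nonzero remainder).
No irreducible factor of degree ≤ 2 exists, so f is irreducible over GF(2).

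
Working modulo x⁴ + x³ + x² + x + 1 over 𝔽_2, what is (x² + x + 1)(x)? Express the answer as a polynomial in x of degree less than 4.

Multiply in 𝔽_2[x]: (x² + x + 1)·(x) = x³ + x² + x.
Reduced: x³ + x² + x.

x^3 + x^2 + x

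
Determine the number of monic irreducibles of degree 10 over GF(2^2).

104754

By the necklace-counting formula, N_4(10) = (1/10) Σ_{d|10} μ(10/d)·4^d.
Divisors of 10: 1, 2, 5, 10; μ(10/d) for each: 1, -1, -1, 1.
Σ = 4^1 − 4^2 − 4^5 + 4^10 = 1047540.
N = 1047540/10 = 104754.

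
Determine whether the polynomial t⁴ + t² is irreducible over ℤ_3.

No

Write m(t) = t⁴ + t².
Check for roots in ℤ_3: m(0) = 0 → root; m(1) = 2; m(2) = 2.
m(0) = 0, so (t) divides m(t); m is reducible.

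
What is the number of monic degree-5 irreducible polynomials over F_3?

48

Gauss's count: N_{3}(5) = (1/5) Σ_{d|5} μ(5/d)·3^d.
Divisors of 5: 1, 5; μ(5/d) for each: -1, 1.
Σ = − 3^1 + 3^5 = 240.
N = 240/5 = 48.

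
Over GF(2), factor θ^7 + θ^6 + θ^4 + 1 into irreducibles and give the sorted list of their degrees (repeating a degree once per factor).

Write f(θ) = θ^7 + θ^6 + θ^4 + 1.
Roots in GF(2): f(0) = 1; f(1) = 0 → root.
Linear factors from roots: (θ + 1).
Complete factorization: f(θ) = (θ + 1)·(θ^2 + θ + 1)·(θ^4 + θ^3 + 1).
Factor degrees with multiplicity: 1 + 2 + 4 = 7.

1, 2, 4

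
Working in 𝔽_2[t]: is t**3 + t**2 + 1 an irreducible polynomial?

Write g(t) = t**3 + t**2 + 1.
Check for roots in 𝔽_2: g(0) = 1; g(1) = 1.
No roots. A degree-3 polynomial over a field with no linear factor is irreducible.

Yes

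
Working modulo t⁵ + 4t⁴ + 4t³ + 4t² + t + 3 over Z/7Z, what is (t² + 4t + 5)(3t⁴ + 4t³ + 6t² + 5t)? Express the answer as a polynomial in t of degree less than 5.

2t^4 + 3t^2 + 5t + 2

Multiply in Z/7Z[t]: (t² + 4t + 5)·(3t⁴ + 4t³ + 6t² + 5t) = 3t⁶ + 2t⁵ + 2t⁴ + t² + 4t.
Reduce using t⁵ ≡ 3t⁴ + 3t³ + 3t² + 6t + 4 (mod t⁵ + 4t⁴ + 4t³ + 4t² + t + 3).
Reduced: 2t⁴ + 3t² + 5t + 2.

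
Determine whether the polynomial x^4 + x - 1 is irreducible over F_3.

Yes

Write m(x) = x^4 + x - 1.
Check for roots in F_3: m(0) = 2; m(1) = 1; m(2) = 2.
No roots, so no linear factors.
Monic irreducibles of degree 2 over GF(3): x^2 + 1, x^2 + x - 1, x^2 - x - 1.
None of them divide m (all give nonzero remainder).
No irreducible factor of degree ≤ 2 exists, so m is irreducible over GF(3).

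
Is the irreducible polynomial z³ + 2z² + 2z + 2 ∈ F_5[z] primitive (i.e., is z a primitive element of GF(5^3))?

Write f(z) = z³ + 2z² + 2z + 2.
|GF(5^3)^×| = 5^3 − 1 = 124. Prime factorization: 124 = 2^2·31.
f is primitive ⇔ z has order 124 in GF(5)[z]/(f), i.e. z^(124/q) ≠ 1 for each prime q | 124.
z^(62) mod f = 4.
z^(4) mod f = 2z² + 2z + 4.
None equal 1, so z has full order 124; f is primitive.

Yes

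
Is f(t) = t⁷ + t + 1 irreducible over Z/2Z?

Yes

Check for roots in Z/2Z: f(0) = 1; f(1) = 1.
No roots, so no linear factors.
Monic irreducibles of degree 2 over GF(2): t² + t + 1.
None of them divide f (all give nonzero remainder).
Monic irreducibles of degree 3 over GF(2): t³ + t + 1, t³ + t² + 1.
None of them divide f (all give nonzero remainder).
No irreducible factor of degree ≤ 3 exists, so f is irreducible over GF(2).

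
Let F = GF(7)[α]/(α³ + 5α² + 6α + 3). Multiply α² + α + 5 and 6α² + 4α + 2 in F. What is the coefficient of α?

Multiply in GF(7)[α]: (α² + α + 5)·(6α² + 4α + 2) = 6α⁴ + 3α³ + α² + α + 3.
Reduce using α³ ≡ 2α² + α + 4 (mod α³ + 5α² + 6α + 3).
Reduced: 2α² + 5α.

5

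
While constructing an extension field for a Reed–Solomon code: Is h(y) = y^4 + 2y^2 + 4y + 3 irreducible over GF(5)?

No

Check for roots in GF(5): h(0) = 3; h(1) = 0 → root; h(2) = 0 → root; h(3) = 4; h(4) = 2.
h(1) = 0, so (y − 1) divides h(y); h is reducible.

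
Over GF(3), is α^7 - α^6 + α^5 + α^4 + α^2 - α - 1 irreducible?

Write g(α) = α^7 - α^6 + α^5 + α^4 + α^2 - α - 1.
Check for roots in GF(3): g(0) = 2; g(1) = 1; g(2) = 2.
No roots, so no linear factors.
Monic irreducibles of degree 2 over GF(3): α^2 + 1, α^2 + α - 1, α^2 - α - 1.
None of them divide g (all give nonzero remainder).
Degree-3 irreducible divisors: test the 8 monic irreducibles of degree 3 over GF(3).
None of them divide g (all give nonzero remainder).
No irreducible factor of degree ≤ 3 exists, so g is irreducible over GF(3).

Yes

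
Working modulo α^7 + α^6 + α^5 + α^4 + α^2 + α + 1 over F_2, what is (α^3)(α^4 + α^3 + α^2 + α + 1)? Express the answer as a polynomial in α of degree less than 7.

α^3 + α^2 + α + 1

Multiply in F_2[α]: (α^3)·(α^4 + α^3 + α^2 + α + 1) = α^7 + α^6 + α^5 + α^4 + α^3.
Reduce using α^7 ≡ α^6 + α^5 + α^4 + α^2 + α + 1 (mod α^7 + α^6 + α^5 + α^4 + α^2 + α + 1).
Reduced: α^3 + α^2 + α + 1.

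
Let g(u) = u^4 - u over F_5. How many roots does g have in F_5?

2

Evaluate at each of the 5 elements of F_5:
g(0) = 0 → root; g(1) = 0 → root; g(2) = 4; g(3) = 3; g(4) = 2.
Roots: {0, 1}.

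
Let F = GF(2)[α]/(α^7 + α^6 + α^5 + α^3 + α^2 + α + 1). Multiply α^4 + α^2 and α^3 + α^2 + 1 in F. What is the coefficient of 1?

1

Multiply in GF(2)[α]: (α^4 + α^2)·(α^3 + α^2 + 1) = α^7 + α^6 + α^5 + α^2.
Reduce using α^7 ≡ α^6 + α^5 + α^3 + α^2 + α + 1 (mod α^7 + α^6 + α^5 + α^3 + α^2 + α + 1).
Reduced: α^3 + α + 1.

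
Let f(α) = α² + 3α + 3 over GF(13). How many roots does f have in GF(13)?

Evaluate at each of the 13 elements of GF(13):
f(0) = 3; f(1) = 7; f(2) = 0 → root; f(3) = 8; f(4) = 5; f(5) = 4; f(6) = 5; f(7) = 8; f(8) = 0 → root; f(9) = 7; f(10) = 3; f(11) = 1; f(12) = 1.
Roots: {2, 8}.

2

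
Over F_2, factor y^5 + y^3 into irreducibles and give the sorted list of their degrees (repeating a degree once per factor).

Write g(y) = y^5 + y^3.
Roots in F_2: g(0) = 0 → root; g(1) = 0 → root.
Linear factors from roots: (y), (y + 1).
Complete factorization: g(y) = (y + 1)^2·(y)^3.
Factor degrees with multiplicity: 1 + 1 + 1 + 1 + 1 = 5.

1, 1, 1, 1, 1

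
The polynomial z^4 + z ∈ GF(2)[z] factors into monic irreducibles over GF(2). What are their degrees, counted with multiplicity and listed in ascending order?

1, 1, 2

Write g(z) = z^4 + z.
Roots in GF(2): g(0) = 0 → root; g(1) = 0 → root.
Linear factors from roots: (z), (z + 1).
Complete factorization: g(z) = (z)·(z + 1)·(z^2 + z + 1).
Factor degrees with multiplicity: 1 + 1 + 2 = 4.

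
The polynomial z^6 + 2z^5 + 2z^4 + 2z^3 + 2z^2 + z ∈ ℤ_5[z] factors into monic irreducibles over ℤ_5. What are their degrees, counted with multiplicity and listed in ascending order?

1, 1, 1, 1, 1, 1

Write g(z) = z^6 + 2z^5 + 2z^4 + 2z^3 + 2z^2 + z.
Roots in ℤ_5: g(0) = 0 → root; g(1) = 0 → root; g(2) = 1; g(3) = 2; g(4) = 0 → root.
Linear factors from roots: (z), (z + 4), (z + 1).
Complete factorization: g(z) = (z)·(z + 1)·(z + 4)^4.
Factor degrees with multiplicity: 1 + 1 + 1 + 1 + 1 + 1 = 6.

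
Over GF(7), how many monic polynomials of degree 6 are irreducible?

19544

x^(7^6) − x is the product of all monic irreducibles of degree dividing 6; Möbius inversion gives N = (1/6) Σ μ(6/d)·7^d.
Divisors of 6: 1, 2, 3, 6; μ(6/d) for each: 1, -1, -1, 1.
Σ = 7^1 − 7^2 − 7^3 + 7^6 = 117264.
N = 117264/6 = 19544.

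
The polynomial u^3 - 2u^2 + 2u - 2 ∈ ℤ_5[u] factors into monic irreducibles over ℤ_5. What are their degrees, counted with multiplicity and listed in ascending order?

3

Write h(u) = u^3 - 2u^2 + 2u - 2.
Roots in ℤ_5: h(0) = 3; h(1) = 4; h(2) = 2; h(3) = 3; h(4) = 3.
Complete factorization: h(u) = (u^3 - 2u^2 + 2u - 2).
Factor degrees with multiplicity: 3 = 3.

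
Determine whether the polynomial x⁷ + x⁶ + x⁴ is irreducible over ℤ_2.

Write m(x) = x⁷ + x⁶ + x⁴.
Check for roots in ℤ_2: m(0) = 0 → root; m(1) = 1.
m(0) = 0, so (x) divides m(x); m is reducible.

No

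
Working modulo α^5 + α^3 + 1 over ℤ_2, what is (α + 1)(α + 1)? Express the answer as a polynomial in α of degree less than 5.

Multiply in ℤ_2[α]: (α + 1)·(α + 1) = α^2 + 1.
Reduced: α^2 + 1.

α^2 + 1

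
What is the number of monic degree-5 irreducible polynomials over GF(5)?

624

Gauss's count: N_{5}(5) = (1/5) Σ_{d|5} μ(5/d)·5^d.
Divisors of 5: 1, 5; μ(5/d) for each: -1, 1.
Σ = − 5^1 + 5^5 = 3120.
N = 3120/5 = 624.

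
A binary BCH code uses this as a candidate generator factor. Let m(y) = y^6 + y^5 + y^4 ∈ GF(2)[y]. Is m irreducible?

Check for roots in GF(2): m(0) = 0 → root; m(1) = 1.
m(0) = 0, so (y) divides m(y); m is reducible.

No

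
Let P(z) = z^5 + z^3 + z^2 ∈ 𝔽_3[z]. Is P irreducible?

Check for roots in 𝔽_3: P(0) = 0 → root; P(1) = 0 → root; P(2) = 2.
P(0) = 0, so (z) divides P(z); P is reducible.

No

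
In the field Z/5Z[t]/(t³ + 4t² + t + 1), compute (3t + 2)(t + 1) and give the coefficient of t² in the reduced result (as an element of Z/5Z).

Multiply in Z/5Z[t]: (3t + 2)·(t + 1) = 3t² + 2.
Reduced: 3t² + 2.

3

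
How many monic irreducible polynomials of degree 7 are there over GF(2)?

18

Gauss's count: N_{2}(7) = (1/7) Σ_{d|7} μ(7/d)·2^d.
Divisors of 7: 1, 7; μ(7/d) for each: -1, 1.
Σ = − 2^1 + 2^7 = 126.
N = 126/7 = 18.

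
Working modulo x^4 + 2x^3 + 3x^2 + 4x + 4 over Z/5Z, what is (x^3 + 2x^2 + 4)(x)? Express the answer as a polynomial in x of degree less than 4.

2x^2 + 1

Multiply in Z/5Z[x]: (x^3 + 2x^2 + 4)·(x) = x^4 + 2x^3 + 4x.
Reduce using x^4 ≡ 3x^3 + 2x^2 + x + 1 (mod x^4 + 2x^3 + 3x^2 + 4x + 4).
Reduced: 2x^2 + 1.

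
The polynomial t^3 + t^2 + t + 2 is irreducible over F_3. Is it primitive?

No

Write f(t) = t^3 + t^2 + t + 2.
|GF(3^3)^×| = 3^3 − 1 = 26. Prime factorization: 26 = 2·13.
f is primitive ⇔ t has order 26 in GF(3)[t]/(f), i.e. t^(26/q) ≠ 1 for each prime q | 26.
t^(13) mod f = 1
t^(2) mod f = t^2.
Since t^(13) = 1, the order of t divides 13 < 26; not primitive.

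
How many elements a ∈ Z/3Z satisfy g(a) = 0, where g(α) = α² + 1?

0

Evaluate at each of the 3 elements of Z/3Z:
g(0) = 1; g(1) = 2; g(2) = 2.
No element is a root.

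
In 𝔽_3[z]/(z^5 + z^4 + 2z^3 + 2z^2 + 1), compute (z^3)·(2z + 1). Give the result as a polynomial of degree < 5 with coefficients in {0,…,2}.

2z^4 + z^3

Multiply in 𝔽_3[z]: (z^3)·(2z + 1) = 2z^4 + z^3.
Reduced: 2z^4 + z^3.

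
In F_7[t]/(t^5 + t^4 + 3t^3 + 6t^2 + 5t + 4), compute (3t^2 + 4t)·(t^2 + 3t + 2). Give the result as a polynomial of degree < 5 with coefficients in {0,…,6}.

Multiply in F_7[t]: (3t^2 + 4t)·(t^2 + 3t + 2) = 3t^4 + 6t^3 + 4t^2 + t.
Reduced: 3t^4 + 6t^3 + 4t^2 + t.

3t^4 + 6t^3 + 4t^2 + t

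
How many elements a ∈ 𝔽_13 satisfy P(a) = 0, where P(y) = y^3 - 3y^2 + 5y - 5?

0

Evaluate at each of the 13 elements of 𝔽_13:
P(0) = 8; P(1) = 11; P(2) = 1; P(3) = 10; P(4) = 5; P(5) = 5; P(6) = 3; P(7) = 5; P(8) = 4; P(9) = 6; P(10) = 4; P(11) = 4; P(12) = 12.
No element is a root.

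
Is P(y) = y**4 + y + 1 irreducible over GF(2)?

Yes

Check for roots in GF(2): P(0) = 1; P(1) = 1.
No roots, so no linear factors.
Monic irreducibles of degree 2 over GF(2): y**2 + y + 1.
None of them divide P (all give nonzero remainder).
No irreducible factor of degree ≤ 2 exists, so P is irreducible over GF(2).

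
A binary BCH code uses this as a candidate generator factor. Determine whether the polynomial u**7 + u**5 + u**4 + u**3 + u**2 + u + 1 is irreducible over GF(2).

Yes

Write f(u) = u**7 + u**5 + u**4 + u**3 + u**2 + u + 1.
Check for roots in GF(2): f(0) = 1; f(1) = 1.
No roots, so no linear factors.
Monic irreducibles of degree 2 over GF(2): u**2 + u + 1.
None of them divide f (all give nonzero remainder).
Monic irreducibles of degree 3 over GF(2): u**3 + u + 1, u**3 + u**2 + 1.
None of them divide f (all give nonzero remainder).
No irreducible factor of degree ≤ 3 exists, so f is irreducible over GF(2).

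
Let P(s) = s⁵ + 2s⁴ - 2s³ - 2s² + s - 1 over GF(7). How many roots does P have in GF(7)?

Evaluate at each of the 7 elements of GF(7):
P(0) = 6; P(1) = 6; P(2) = 6; P(3) = 6; P(4) = 0 → root; P(5) = 5; P(6) = 6.
Roots: {4}.

1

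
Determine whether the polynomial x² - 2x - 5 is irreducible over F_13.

Yes

Write P(x) = x² - 2x - 5.
Check each element of F_13 for a root: P(0)=8, P(1)=7, P(2)=8, P(3)=11, P(4)=3, P(5)=10, P(6)=6, P(7)=4, P(8)=4, P(9)=6, P(10)=10, P(11)=3, P(12)=11.
No roots. A degree-2 polynomial over a field with no linear factor is irreducible.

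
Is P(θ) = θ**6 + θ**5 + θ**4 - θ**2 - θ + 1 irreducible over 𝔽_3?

Yes

Check for roots in 𝔽_3: P(0) = 1; P(1) = 2; P(2) = 2.
No roots, so no linear factors.
Monic irreducibles of degree 2 over GF(3): θ**2 + 1, θ**2 + θ - 1, θ**2 - θ - 1.
None of them divide P (all give nonzero remainder).
Degree-3 irreducible divisors: test the 8 monic irreducibles of degree 3 over GF(3).
None of them divide P (all give nonzero remainder).
No irreducible factor of degree ≤ 3 exists, so P is irreducible over GF(3).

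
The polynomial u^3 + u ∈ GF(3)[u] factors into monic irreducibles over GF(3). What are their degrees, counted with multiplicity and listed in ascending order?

Write f(u) = u^3 + u.
Roots in GF(3): f(0) = 0 → root; f(1) = 2; f(2) = 1.
Linear factors from roots: (u).
Complete factorization: f(u) = (u)·(u^2 + 1).
Factor degrees with multiplicity: 1 + 2 = 3.

1, 2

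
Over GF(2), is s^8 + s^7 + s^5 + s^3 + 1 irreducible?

Yes

Write P(s) = s^8 + s^7 + s^5 + s^3 + 1.
Check for roots in GF(2): P(0) = 1; P(1) = 1.
No roots, so no linear factors.
Monic irreducibles of degree 2 over GF(2): s^2 + s + 1.
None of them divide P (all give nonzero remainder).
Monic irreducibles of degree 3 over GF(2): s^3 + s + 1, s^3 + s^2 + 1.
None of them divide P (all give nonzero remainder).
Monic irreducibles of degree 4 over GF(2): s^4 + s + 1, s^4 + s^3 + 1, s^4 + s^3 + s^2 + s + 1.
None of them divide P (all give nonzero remainder).
No irreducible factor of degree ≤ 4 exists, so P is irreducible over GF(2).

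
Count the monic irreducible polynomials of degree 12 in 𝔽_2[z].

x^(2^12) − x is the product of all monic irreducibles of degree dividing 12; Möbius inversion gives N = (1/12) Σ μ(12/d)·2^d.
Divisors of 12: 1, 2, 3, 4, 6, 12; μ(12/d) for each: 0, 1, 0, -1, -1, 1.
Σ = 2^2 − 2^4 − 2^6 + 2^12 = 4020.
N = 4020/12 = 335.

335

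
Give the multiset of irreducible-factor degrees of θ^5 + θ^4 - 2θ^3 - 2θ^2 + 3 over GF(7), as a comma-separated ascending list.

5

Write h(θ) = θ^5 + θ^4 - 2θ^3 - 2θ^2 + 3.
Complete factorization: h(θ) = (θ^5 + θ^4 - 2θ^3 - 2θ^2 + 3).
Factor degrees with multiplicity: 5 = 5.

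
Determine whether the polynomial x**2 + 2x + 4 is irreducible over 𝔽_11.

Yes

Write h(x) = x**2 + 2x + 4.
Check each element of 𝔽_11 for a root: h(0)=4, h(1)=7, h(2)=1, h(3)=8, h(4)=6, h(5)=6, h(6)=8, h(7)=1, h(8)=7, h(9)=4, h(10)=3.
No roots. A degree-2 polynomial over a field with no linear factor is irreducible.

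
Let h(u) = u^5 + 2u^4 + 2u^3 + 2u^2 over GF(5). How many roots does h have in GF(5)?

Evaluate at each of the 5 elements of GF(5):
h(0) = 0 → root; h(1) = 2; h(2) = 3; h(3) = 2; h(4) = 1.
Roots: {0}.

1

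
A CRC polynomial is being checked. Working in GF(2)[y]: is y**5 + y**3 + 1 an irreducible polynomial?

Write f(y) = y**5 + y**3 + 1.
Check for roots in GF(2): f(0) = 1; f(1) = 1.
No roots, so no linear factors.
Monic irreducibles of degree 2 over GF(2): y**2 + y + 1.
None of them divide f (all give nonzero remainder).
No irreducible factor of degree ≤ 2 exists, so f is irreducible over GF(2).

Yes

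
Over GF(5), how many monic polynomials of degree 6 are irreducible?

The number of monic irreducibles of degree 6 over GF(5) is (1/6)·Σ_{d∣6} μ(6/d) 5^d.
Divisors of 6: 1, 2, 3, 6; μ(6/d) for each: 1, -1, -1, 1.
Σ = 5^1 − 5^2 − 5^3 + 5^6 = 15480.
N = 15480/6 = 2580.

2580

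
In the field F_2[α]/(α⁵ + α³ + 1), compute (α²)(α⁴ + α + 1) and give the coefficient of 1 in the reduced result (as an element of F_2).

Multiply in F_2[α]: (α²)·(α⁴ + α + 1) = α⁶ + α³ + α².
Reduce using α⁵ ≡ α³ + 1 (mod α⁵ + α³ + 1).
Reduced: α⁴ + α³ + α² + α.

0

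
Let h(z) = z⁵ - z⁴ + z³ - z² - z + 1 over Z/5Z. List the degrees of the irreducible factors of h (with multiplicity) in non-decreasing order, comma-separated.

1, 2, 2

Roots in Z/5Z: h(0) = 1; h(1) = 0 → root; h(2) = 4; h(3) = 3; h(4) = 3.
Linear factors from roots: (z - 1).
Complete factorization: h(z) = (z - 1)·(z² - 2)^2.
Factor degrees with multiplicity: 1 + 2 + 2 = 5.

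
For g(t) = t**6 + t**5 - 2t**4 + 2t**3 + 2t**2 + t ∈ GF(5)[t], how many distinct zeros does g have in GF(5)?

4

Evaluate at each of the 5 elements of GF(5):
g(0) = 0 → root; g(1) = 0 → root; g(2) = 0 → root; g(3) = 0 → root; g(4) = 2.
Roots: {0, 1, 2, 3}.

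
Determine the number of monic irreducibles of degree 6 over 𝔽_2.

Gauss's count: N_{2}(6) = (1/6) Σ_{d|6} μ(6/d)·2^d.
Divisors of 6: 1, 2, 3, 6; μ(6/d) for each: 1, -1, -1, 1.
Σ = 2^1 − 2^2 − 2^3 + 2^6 = 54.
N = 54/6 = 9.

9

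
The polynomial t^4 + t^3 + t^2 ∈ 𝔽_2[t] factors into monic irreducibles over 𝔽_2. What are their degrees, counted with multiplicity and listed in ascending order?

1, 1, 2

Write g(t) = t^4 + t^3 + t^2.
Roots in 𝔽_2: g(0) = 0 → root; g(1) = 1.
Linear factors from roots: (t).
Complete factorization: g(t) = (t)^2·(t^2 + t + 1).
Factor degrees with multiplicity: 1 + 1 + 2 = 4.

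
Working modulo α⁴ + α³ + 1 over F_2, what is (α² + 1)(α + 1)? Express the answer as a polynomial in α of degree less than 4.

α^3 + α^2 + α + 1

Multiply in F_2[α]: (α² + 1)·(α + 1) = α³ + α² + α + 1.
Reduced: α³ + α² + α + 1.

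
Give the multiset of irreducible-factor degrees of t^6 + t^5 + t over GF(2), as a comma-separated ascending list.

1, 2, 3

Write h(t) = t^6 + t^5 + t.
Roots in GF(2): h(0) = 0 → root; h(1) = 1.
Linear factors from roots: (t).
Complete factorization: h(t) = (t)·(t^2 + t + 1)·(t^3 + t + 1).
Factor degrees with multiplicity: 1 + 2 + 3 = 6.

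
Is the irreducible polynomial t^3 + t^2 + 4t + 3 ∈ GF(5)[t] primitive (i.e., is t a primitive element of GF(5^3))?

Write f(t) = t^3 + t^2 + 4t + 3.
|GF(5^3)^×| = 5^3 − 1 = 124. Prime factorization: 124 = 2^2·31.
f is primitive ⇔ t has order 124 in GF(5)[t]/(f), i.e. t^(124/q) ≠ 1 for each prime q | 124.
t^(62) mod f = 4.
t^(4) mod f = 2t^2 + t + 3.
None equal 1, so t has full order 124; f is primitive.

Yes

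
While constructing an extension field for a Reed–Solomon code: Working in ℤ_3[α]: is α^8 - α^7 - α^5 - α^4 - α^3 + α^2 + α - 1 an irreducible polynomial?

Yes

Write g(α) = α^8 - α^7 - α^5 - α^4 - α^3 + α^2 + α - 1.
Check for roots in ℤ_3: g(0) = 2; g(1) = 1; g(2) = 2.
No roots, so no linear factors.
Monic irreducibles of degree 2 over GF(3): α^2 + 1, α^2 + α - 1, α^2 - α - 1.
None of them divide g (all give nonzero remainder).
Degree-3 irreducible divisors: test the 8 monic irreducibles of degree 3 over GF(3).
None of them divide g (all give nonzero remainder).
Degree-4 irreducible divisors: test the 18 monic irreducibles of degree 4 over GF(3).
None of them divide g (all give nonzero remainder).
No irreducible factor of degree ≤ 4 exists, so g is irreducible over GF(3).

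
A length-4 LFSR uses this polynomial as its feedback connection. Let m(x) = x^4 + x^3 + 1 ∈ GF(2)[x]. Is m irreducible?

Yes

Check for roots in GF(2): m(0) = 1; m(1) = 1.
No roots, so no linear factors.
Monic irreducibles of degree 2 over GF(2): x^2 + x + 1.
None of them divide m (all give nonzero remainder).
No irreducible factor of degree ≤ 2 exists, so m is irreducible over GF(2).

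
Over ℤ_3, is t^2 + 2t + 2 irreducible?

Yes

Write m(t) = t^2 + 2t + 2.
Check for roots in ℤ_3: m(0) = 2; m(1) = 2; m(2) = 1.
No roots. A degree-2 polynomial over a field with no linear factor is irreducible.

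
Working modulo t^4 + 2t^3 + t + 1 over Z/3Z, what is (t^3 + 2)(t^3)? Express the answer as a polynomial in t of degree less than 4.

Multiply in Z/3Z[t]: (t^3 + 2)·(t^3) = t^6 + 2t^3.
Reduce using t^4 ≡ t^3 + 2t + 2 (mod t^4 + 2t^3 + t + 1).
Reduced: 2t^3 + t^2 + t + 2.

2t^3 + t^2 + t + 2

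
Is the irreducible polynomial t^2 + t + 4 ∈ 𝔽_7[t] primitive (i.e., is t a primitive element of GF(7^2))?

Write f(t) = t^2 + t + 4.
|GF(7^2)^×| = 7^2 − 1 = 48. Prime factorization: 48 = 2^4·3.
f is primitive ⇔ t has order 48 in GF(7)[t]/(f), i.e. t^(48/q) ≠ 1 for each prime q | 48.
t^(24) mod f = 1
t^(16) mod f = 2.
Since t^(24) = 1, the order of t divides 24 < 48; not primitive.

No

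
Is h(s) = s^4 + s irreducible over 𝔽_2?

Check for roots in 𝔽_2: h(0) = 0 → root; h(1) = 0 → root.
h(0) = 0, so (s) divides h(s); h is reducible.

No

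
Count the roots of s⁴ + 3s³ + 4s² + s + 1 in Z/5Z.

Write h(s) = s⁴ + 3s³ + 4s² + s + 1.
Evaluate at each of the 5 elements of Z/5Z:
h(0) = 1; h(1) = 0 → root; h(2) = 4; h(3) = 2; h(4) = 2.
Roots: {1}.

1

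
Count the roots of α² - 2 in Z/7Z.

Write P(α) = α² - 2.
Evaluate at each of the 7 elements of Z/7Z:
P(0) = 5; P(1) = 6; P(2) = 2; P(3) = 0 → root; P(4) = 0 → root; P(5) = 2; P(6) = 6.
Roots: {3, 4}.

2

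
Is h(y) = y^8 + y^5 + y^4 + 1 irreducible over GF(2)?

No

Check for roots in GF(2): h(0) = 1; h(1) = 0 → root.
h(1) = 0, so (y − 1) divides h(y); h is reducible.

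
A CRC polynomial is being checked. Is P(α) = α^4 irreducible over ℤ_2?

Check for roots in ℤ_2: P(0) = 0 → root; P(1) = 1.
P(0) = 0, so (α) divides P(α); P is reducible.

No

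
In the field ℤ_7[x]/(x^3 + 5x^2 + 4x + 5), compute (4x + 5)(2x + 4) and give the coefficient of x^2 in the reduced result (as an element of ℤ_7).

1

Multiply in ℤ_7[x]: (4x + 5)·(2x + 4) = x^2 + 5x + 6.
Reduced: x^2 + 5x + 6.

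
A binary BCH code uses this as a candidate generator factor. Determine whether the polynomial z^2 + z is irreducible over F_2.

Write f(z) = z^2 + z.
Check for roots in F_2: f(0) = 0 → root; f(1) = 0 → root.
f(0) = 0, so (z) divides f(z); f is reducible.

No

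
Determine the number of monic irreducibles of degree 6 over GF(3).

By the necklace-counting formula, N_3(6) = (1/6) Σ_{d|6} μ(6/d)·3^d.
Divisors of 6: 1, 2, 3, 6; μ(6/d) for each: 1, -1, -1, 1.
Σ = 3^1 − 3^2 − 3^3 + 3^6 = 696.
N = 696/6 = 116.

116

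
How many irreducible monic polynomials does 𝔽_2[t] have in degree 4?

Gauss's count: N_{2}(4) = (1/4) Σ_{d|4} μ(4/d)·2^d.
Divisors of 4: 1, 2, 4; μ(4/d) for each: 0, -1, 1.
Σ = − 2^2 + 2^4 = 12.
N = 12/4 = 3.

3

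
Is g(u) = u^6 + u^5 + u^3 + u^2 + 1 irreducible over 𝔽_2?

Yes

Check for roots in 𝔽_2: g(0) = 1; g(1) = 1.
No roots, so no linear factors.
Monic irreducibles of degree 2 over GF(2): u^2 + u + 1.
None of them divide g (all give nonzero remainder).
Monic irreducibles of degree 3 over GF(2): u^3 + u + 1, u^3 + u^2 + 1.
None of them divide g (all give nonzero remainder).
No irreducible factor of degree ≤ 3 exists, so g is irreducible over GF(2).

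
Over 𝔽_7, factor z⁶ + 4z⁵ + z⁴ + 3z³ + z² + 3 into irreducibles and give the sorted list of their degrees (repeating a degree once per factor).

1, 2, 3

Write f(z) = z⁶ + 4z⁵ + z⁴ + 3z³ + z² + 3.
Linear factors from roots: (z + 3).
Complete factorization: f(z) = (z + 3)·(z² + 2z + 5)·(z³ + 6z² + 2z + 3).
Factor degrees with multiplicity: 1 + 2 + 3 = 6.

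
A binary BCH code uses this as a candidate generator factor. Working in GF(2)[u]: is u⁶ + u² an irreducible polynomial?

Write f(u) = u⁶ + u².
Check for roots in GF(2): f(0) = 0 → root; f(1) = 0 → root.
f(0) = 0, so (u) divides f(u); f is reducible.

No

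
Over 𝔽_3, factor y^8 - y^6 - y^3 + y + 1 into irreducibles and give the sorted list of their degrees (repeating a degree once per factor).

8

Write h(y) = y^8 - y^6 - y^3 + y + 1.
Roots in 𝔽_3: h(0) = 1; h(1) = 1; h(2) = 1.
Complete factorization: h(y) = (y^8 - y^6 - y^3 + y + 1).
Factor degrees with multiplicity: 8 = 8.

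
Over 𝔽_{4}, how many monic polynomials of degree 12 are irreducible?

1397740

By the necklace-counting formula, N_4(12) = (1/12) Σ_{d|12} μ(12/d)·4^d.
Divisors of 12: 1, 2, 3, 4, 6, 12; μ(12/d) for each: 0, 1, 0, -1, -1, 1.
Σ = 4^2 − 4^4 − 4^6 + 4^12 = 16772880.
N = 16772880/12 = 1397740.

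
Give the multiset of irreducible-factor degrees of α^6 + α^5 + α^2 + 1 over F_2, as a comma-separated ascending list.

Write f(α) = α^6 + α^5 + α^2 + 1.
Roots in F_2: f(0) = 1; f(1) = 0 → root.
Linear factors from roots: (α + 1).
Complete factorization: f(α) = (α + 1)·(α^2 + α + 1)·(α^3 + α^2 + 1).
Factor degrees with multiplicity: 1 + 2 + 3 = 6.

1, 2, 3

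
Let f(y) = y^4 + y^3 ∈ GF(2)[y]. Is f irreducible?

No

Check for roots in GF(2): f(0) = 0 → root; f(1) = 0 → root.
f(0) = 0, so (y) divides f(y); f is reducible.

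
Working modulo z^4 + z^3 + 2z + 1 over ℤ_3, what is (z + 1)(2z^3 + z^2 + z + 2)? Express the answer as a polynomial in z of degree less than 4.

Multiply in ℤ_3[z]: (z + 1)·(2z^3 + z^2 + z + 2) = 2z^4 + 2z^2 + 2.
Reduce using z^4 ≡ 2z^3 + z + 2 (mod z^4 + z^3 + 2z + 1).
Reduced: z^3 + 2z^2 + 2z.

z^3 + 2z^2 + 2z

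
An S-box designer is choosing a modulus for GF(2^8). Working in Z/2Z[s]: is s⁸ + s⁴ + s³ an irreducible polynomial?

No

Write P(s) = s⁸ + s⁴ + s³.
Check for roots in Z/2Z: P(0) = 0 → root; P(1) = 1.
P(0) = 0, so (s) divides P(s); P is reducible.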